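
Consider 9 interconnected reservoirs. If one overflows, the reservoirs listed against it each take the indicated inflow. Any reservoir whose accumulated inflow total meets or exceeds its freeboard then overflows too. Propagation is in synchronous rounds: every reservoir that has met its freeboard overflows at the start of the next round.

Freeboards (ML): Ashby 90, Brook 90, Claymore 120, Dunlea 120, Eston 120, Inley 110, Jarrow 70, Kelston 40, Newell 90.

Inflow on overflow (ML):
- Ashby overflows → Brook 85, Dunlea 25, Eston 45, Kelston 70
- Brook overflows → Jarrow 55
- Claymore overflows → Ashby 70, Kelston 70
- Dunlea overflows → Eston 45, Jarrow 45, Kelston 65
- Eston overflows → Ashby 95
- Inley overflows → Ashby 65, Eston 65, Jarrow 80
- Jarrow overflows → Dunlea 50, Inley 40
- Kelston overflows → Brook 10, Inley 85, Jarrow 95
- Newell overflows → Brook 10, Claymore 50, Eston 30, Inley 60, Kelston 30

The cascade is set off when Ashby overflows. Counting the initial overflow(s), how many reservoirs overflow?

5

Round 1 — Ashby overflows (initial).
  Brook: +85 → 85 < 90
  Dunlea: +25 → 25 < 120
  Eston: +45 → 45 < 120
  Kelston: +70 → 70 ≥ 40
Round 2 — Kelston overflows.
  Brook: +10 → 95 ≥ 90
  Inley: +85 → 85 < 110
  Jarrow: +95 → 95 ≥ 70
Round 3 — Brook, Jarrow overflow.
  Dunlea: +50 → 75 < 120
  Inley: +40 → 125 ≥ 110
Round 4 — Inley overflows.
  Eston: +65 → 110 < 120
No further overflows.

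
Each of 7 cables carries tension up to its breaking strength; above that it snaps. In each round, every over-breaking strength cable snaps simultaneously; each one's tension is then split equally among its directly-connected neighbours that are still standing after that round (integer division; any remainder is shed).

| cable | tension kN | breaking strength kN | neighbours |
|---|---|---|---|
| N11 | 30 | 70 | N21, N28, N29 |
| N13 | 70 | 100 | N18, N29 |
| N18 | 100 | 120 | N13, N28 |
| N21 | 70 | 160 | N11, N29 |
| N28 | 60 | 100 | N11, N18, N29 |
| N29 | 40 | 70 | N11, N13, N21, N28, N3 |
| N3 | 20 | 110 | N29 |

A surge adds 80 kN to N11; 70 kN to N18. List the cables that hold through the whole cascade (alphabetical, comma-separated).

Round 1 — N11 at 110 > 70; N18 at 170 > 120. N11, N18 snap.
  N11 sheds 110 kN to N21, N28, N29: 36 each (2 lost).
    N21: 70+36 = 106 ≤ 160
    N28: 60+36 = 96 ≤ 100
    N29: 40+36 = 76 > 70
  N18 sheds 170 kN to N13, N28: 85 each.
    N13: 70+85 = 155 > 100
    N28: 96+85 = 181 > 100
Round 2 — N13, N28, N29 snap.
  N13 sheds 155 kN: no online neighbours, lost.
  N28 sheds 181 kN: no online neighbours, lost.
  N29 sheds 76 kN to N21, N3: 38 each.
    N21: 106+38 = 144 ≤ 160
    N3: 20+38 = 58 ≤ 110
No further breaks.

N21, N3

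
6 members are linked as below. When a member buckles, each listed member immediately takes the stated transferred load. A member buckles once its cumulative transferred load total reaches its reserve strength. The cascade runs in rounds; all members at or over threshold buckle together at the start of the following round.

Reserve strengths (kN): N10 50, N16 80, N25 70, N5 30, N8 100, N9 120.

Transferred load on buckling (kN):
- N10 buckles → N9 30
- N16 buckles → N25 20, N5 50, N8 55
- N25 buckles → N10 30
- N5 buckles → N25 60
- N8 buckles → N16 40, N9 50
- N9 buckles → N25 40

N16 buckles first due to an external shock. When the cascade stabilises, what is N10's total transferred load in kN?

Round 1 — N16 buckles (initial).
  N25: +20 → 20 < 70
  N5: +50 → 50 ≥ 30
  N8: +55 → 55 < 100
Round 2 — N5 buckles.
  N25: +60 → 80 ≥ 70
Round 3 — N25 buckles.
  N10: +30 → 30 < 50
No further bucklings.

30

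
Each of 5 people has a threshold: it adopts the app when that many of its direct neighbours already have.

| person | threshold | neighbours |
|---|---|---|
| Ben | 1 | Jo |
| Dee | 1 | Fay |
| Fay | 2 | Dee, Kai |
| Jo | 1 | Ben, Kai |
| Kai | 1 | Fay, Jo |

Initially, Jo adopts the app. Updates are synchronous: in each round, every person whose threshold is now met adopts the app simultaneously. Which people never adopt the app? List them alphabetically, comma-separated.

Dee, Fay

Round 1 — Jo adopts the app (initial).
Round 2 — checking thresholds:
  Ben: 1 of 1 neighbours ≥ 1, adopts the app.
  Kai: 1 of 2 neighbours ≥ 1, adopts the app.
Round 3 — no new adoptions; cascade stops.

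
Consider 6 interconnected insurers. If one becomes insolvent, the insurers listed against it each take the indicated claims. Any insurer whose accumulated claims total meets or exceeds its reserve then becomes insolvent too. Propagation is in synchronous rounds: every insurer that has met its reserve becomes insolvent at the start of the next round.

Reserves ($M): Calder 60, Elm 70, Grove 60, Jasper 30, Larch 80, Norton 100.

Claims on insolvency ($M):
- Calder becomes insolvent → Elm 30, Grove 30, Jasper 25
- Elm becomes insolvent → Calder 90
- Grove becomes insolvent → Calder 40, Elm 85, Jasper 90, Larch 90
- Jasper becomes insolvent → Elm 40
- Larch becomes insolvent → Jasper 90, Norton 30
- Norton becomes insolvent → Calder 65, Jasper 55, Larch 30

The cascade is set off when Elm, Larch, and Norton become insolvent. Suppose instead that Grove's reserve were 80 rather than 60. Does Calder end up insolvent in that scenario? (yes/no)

yes

With Grove's reserve at 80:
Round 1 — Elm, Larch, Norton become insolvent (initial).
  Calder: +90+65 → 155 ≥ 60
  Jasper: +90+55 → 145 ≥ 30
Round 2 — Calder, Jasper become insolvent.
  Grove: +30 → 30 < 80
No further insolvencies.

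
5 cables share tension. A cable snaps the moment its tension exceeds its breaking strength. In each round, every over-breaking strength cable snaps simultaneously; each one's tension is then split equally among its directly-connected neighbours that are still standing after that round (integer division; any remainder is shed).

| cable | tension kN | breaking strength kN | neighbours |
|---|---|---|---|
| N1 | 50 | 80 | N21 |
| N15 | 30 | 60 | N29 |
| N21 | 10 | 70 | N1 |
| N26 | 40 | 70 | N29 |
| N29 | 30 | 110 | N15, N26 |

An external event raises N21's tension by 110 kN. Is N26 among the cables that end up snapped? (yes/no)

no

Round 1 — N21 at 120 > 70. N21 snaps.
  N21 sheds 120 kN to N1: 120 each.
    N1: 50+120 = 170 > 80
Round 2 — N1 snaps.
  N1 sheds 170 kN: no online neighbours, lost.
No further breaks.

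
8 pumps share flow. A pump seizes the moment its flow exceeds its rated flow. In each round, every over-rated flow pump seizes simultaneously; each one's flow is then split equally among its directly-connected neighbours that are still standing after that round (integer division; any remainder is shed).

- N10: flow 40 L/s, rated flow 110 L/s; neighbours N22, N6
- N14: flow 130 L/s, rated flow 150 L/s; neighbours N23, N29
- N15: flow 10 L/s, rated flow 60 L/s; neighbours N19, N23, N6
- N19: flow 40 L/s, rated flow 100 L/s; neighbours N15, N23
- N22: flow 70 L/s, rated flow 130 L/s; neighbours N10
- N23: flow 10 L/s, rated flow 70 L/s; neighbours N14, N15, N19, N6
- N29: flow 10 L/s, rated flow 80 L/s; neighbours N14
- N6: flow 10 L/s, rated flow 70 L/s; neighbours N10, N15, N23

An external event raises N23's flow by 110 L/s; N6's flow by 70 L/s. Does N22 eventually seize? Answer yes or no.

Round 1 — N23 at 120 > 70; N6 at 80 > 70. N23, N6 seize.
  N23 sheds 120 L/s to N14, N15, N19: 40 each.
    N14: 130+40 = 170 > 150
    N15: 10+40 = 50 ≤ 60
    N19: 40+40 = 80 ≤ 100
  N6 sheds 80 L/s to N10, N15: 40 each.
    N10: 40+40 = 80 ≤ 110
    N15: 50+40 = 90 > 60
Round 2 — N14, N15 seize.
  N14 sheds 170 L/s to N29: 170 each.
    N29: 10+170 = 180 > 80
  N15 sheds 90 L/s to N19: 90 each.
    N19: 80+90 = 170 > 100
Round 3 — N19, N29 seize.
  N19 sheds 170 L/s: no online neighbours, lost.
  N29 sheds 180 L/s: no online neighbours, lost.
No further seizures.

no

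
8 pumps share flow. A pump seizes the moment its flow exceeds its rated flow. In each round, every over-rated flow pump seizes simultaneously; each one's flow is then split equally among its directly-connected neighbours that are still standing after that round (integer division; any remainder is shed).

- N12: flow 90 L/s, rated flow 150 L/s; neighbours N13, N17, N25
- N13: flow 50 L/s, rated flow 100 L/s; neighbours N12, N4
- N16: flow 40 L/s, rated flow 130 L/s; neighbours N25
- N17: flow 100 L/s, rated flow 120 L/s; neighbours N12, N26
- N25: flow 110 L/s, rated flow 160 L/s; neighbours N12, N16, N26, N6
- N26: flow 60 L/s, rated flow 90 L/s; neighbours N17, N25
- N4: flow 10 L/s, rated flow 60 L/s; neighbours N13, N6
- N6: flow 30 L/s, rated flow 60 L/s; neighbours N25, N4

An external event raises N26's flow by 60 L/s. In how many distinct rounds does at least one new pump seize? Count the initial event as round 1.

Round 1 — N26 at 120 > 90. N26 seizes.
  N26 sheds 120 L/s to N17, N25: 60 each.
    N17: 100+60 = 160 > 120
    N25: 110+60 = 170 > 160
Round 2 — N17, N25 seize.
  N17 sheds 160 L/s to N12: 160 each.
    N12: 90+160 = 250 > 150
  N25 sheds 170 L/s to N12, N16, N6: 56 each (2 lost).
    N12: 250+56 = 306 > 150
    N16: 40+56 = 96 ≤ 130
    N6: 30+56 = 86 > 60
Round 3 — N12, N6 seize.
  N12 sheds 306 L/s to N13: 306 each.
    N13: 50+306 = 356 > 100
  N6 sheds 86 L/s to N4: 86 each.
    N4: 10+86 = 96 > 60
Round 4 — N13, N4 seize.
  N13 sheds 356 L/s: no online neighbours, lost.
  N4 sheds 96 L/s: no online neighbours, lost.
No further seizures.

4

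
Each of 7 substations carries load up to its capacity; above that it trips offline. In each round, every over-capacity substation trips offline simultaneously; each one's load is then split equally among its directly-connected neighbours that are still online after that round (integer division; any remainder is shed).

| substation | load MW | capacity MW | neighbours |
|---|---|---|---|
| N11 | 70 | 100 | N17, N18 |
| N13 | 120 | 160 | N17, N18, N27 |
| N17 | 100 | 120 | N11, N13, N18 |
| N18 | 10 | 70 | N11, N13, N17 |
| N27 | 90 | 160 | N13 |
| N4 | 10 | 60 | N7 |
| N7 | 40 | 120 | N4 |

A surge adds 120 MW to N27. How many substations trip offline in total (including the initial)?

5

Round 1 — N27 at 210 > 160. N27 trips offline.
  N27 sheds 210 MW to N13: 210 each.
    N13: 120+210 = 330 > 160
Round 2 — N13 trips offline.
  N13 sheds 330 MW to N17, N18: 165 each.
    N17: 100+165 = 265 > 120
    N18: 10+165 = 175 > 70
Round 3 — N17, N18 trip offline.
  N17 sheds 265 MW to N11: 265 each.
    N11: 70+265 = 335 > 100
  N18 sheds 175 MW to N11: 175 each.
    N11: 335+175 = 510 > 100
Round 4 — N11 trips offline.
  N11 sheds 510 MW: no online neighbours, lost.
No further trips.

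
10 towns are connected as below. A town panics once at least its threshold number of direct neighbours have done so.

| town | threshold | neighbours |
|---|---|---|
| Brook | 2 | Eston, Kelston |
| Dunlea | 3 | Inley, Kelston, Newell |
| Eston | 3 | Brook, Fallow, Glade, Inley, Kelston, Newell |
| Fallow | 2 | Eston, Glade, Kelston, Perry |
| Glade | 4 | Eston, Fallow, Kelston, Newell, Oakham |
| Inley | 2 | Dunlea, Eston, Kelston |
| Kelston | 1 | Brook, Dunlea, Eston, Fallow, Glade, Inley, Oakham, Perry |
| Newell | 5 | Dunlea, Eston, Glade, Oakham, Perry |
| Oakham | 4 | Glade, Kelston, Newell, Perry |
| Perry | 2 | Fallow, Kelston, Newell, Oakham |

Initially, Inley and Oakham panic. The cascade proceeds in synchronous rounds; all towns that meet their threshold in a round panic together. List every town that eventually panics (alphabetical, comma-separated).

Brook, Eston, Fallow, Glade, Inley, Kelston, Oakham, Perry

Round 1 — Inley, Oakham panic (initial).
Round 2 — checking thresholds:
  Dunlea: 1 of 3 neighbours < 3, below threshold.
  Eston: 1 of 6 neighbours < 3, below threshold.
  Glade: 1 of 5 neighbours < 4, below threshold.
  Kelston: 2 of 8 neighbours ≥ 1, panics.
  Newell: 1 of 5 neighbours < 5, below threshold.
  Perry: 1 of 4 neighbours < 2, below threshold.
Round 3 — checking thresholds:
  Brook: 1 of 2 neighbours < 2, below threshold.
  Dunlea: 2 of 3 neighbours < 3, below threshold.
  Eston: 2 of 6 neighbours < 3, below threshold.
  Fallow: 1 of 4 neighbours < 2, below threshold.
  Glade: 2 of 5 neighbours < 4, below threshold.
  Newell: 1 of 5 neighbours < 5, below threshold.
  Perry: 2 of 4 neighbours ≥ 2, panics.
Round 4 — checking thresholds:
  Brook: 1 of 2 neighbours < 2, below threshold.
  Dunlea: 2 of 3 neighbours < 3, below threshold.
  Eston: 2 of 6 neighbours < 3, below threshold.
  Fallow: 2 of 4 neighbours ≥ 2, panics.
  Glade: 2 of 5 neighbours < 4, below threshold.
  Newell: 2 of 5 neighbours < 5, below threshold.
Round 5 — checking thresholds:
  Brook: 1 of 2 neighbours < 2, below threshold.
  Dunlea: 2 of 3 neighbours < 3, below threshold.
  Eston: 3 of 6 neighbours ≥ 3, panics.
  Glade: 3 of 5 neighbours < 4, below threshold.
  Newell: 2 of 5 neighbours < 5, below threshold.
Round 6 — checking thresholds:
  Brook: 2 of 2 neighbours ≥ 2, panics.
  Dunlea: 2 of 3 neighbours < 3, below threshold.
  Glade: 4 of 5 neighbours ≥ 4, panics.
  Newell: 3 of 5 neighbours < 5, below threshold.
Round 7 — no new panics; cascade stops.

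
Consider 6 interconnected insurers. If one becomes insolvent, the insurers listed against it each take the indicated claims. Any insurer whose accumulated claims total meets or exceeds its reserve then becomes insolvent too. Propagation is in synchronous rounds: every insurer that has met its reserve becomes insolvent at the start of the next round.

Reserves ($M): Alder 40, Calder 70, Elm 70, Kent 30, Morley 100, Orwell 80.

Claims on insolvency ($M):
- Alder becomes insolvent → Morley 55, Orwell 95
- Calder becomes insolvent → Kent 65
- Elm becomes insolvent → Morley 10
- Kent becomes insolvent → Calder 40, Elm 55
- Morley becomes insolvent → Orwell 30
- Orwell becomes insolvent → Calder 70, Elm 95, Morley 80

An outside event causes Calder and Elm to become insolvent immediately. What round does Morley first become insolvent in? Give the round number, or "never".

never

Round 1 — Calder, Elm become insolvent (initial).
  Kent: +65 → 65 ≥ 30
  Morley: +10 → 10 < 100
Round 2 — Kent becomes insolvent.
No further insolvencies.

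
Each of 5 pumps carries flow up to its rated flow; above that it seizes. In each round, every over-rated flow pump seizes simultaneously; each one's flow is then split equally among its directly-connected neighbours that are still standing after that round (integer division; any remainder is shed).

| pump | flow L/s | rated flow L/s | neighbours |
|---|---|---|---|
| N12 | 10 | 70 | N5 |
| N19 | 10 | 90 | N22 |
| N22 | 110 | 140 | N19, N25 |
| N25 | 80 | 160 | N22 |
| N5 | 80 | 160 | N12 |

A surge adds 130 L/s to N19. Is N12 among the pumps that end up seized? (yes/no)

no

Round 1 — N19 at 140 > 90. N19 seizes.
  N19 sheds 140 L/s to N22: 140 each.
    N22: 110+140 = 250 > 140
Round 2 — N22 seizes.
  N22 sheds 250 L/s to N25: 250 each.
    N25: 80+250 = 330 > 160
Round 3 — N25 seizes.
  N25 sheds 330 L/s: no online neighbours, lost.
No further seizures.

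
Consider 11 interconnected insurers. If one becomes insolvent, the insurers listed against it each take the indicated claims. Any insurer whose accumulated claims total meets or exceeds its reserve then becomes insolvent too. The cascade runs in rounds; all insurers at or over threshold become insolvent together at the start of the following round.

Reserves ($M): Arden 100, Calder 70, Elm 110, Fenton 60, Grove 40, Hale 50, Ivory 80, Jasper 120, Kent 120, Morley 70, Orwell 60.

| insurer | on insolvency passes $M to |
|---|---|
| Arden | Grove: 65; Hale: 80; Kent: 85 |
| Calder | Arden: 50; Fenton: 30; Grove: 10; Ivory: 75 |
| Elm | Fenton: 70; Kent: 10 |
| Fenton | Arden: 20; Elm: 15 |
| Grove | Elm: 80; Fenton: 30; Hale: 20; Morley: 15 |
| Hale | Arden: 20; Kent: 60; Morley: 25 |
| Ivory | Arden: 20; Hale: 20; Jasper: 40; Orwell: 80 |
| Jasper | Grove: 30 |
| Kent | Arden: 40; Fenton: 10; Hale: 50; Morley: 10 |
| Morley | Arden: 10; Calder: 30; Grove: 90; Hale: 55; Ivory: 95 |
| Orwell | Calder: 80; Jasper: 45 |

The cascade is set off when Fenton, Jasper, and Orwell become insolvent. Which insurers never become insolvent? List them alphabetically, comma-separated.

Arden, Elm, Hale, Ivory, Kent, Morley

Round 1 — Fenton, Jasper, Orwell become insolvent (initial).
  Arden: +20 → 20 < 100
  Calder: +80 → 80 ≥ 70
  Elm: +15 → 15 < 110
  Grove: +30 → 30 < 40
Round 2 — Calder becomes insolvent.
  Arden: +50 → 70 < 100
  Grove: +10 → 40 ≥ 40
  Ivory: +75 → 75 < 80
Round 3 — Grove becomes insolvent.
  Elm: +80 → 95 < 110
  Hale: +20 → 20 < 50
  Morley: +15 → 15 < 70
No further insolvencies.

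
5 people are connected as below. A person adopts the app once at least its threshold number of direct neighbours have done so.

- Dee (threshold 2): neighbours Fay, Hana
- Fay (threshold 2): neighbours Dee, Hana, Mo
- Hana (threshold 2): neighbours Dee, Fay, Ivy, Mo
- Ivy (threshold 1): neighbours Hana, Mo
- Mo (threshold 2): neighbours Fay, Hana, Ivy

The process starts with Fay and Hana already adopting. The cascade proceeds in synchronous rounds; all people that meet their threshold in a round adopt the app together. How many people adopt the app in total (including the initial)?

5

Round 1 — Fay, Hana adopt the app (initial).
Round 2 — checking thresholds:
  Dee: 2 of 2 neighbours ≥ 2, adopts the app.
  Ivy: 1 of 2 neighbours ≥ 1, adopts the app.
  Mo: 2 of 3 neighbours ≥ 2, adopts the app.
Round 3 — no new adoptions; cascade stops.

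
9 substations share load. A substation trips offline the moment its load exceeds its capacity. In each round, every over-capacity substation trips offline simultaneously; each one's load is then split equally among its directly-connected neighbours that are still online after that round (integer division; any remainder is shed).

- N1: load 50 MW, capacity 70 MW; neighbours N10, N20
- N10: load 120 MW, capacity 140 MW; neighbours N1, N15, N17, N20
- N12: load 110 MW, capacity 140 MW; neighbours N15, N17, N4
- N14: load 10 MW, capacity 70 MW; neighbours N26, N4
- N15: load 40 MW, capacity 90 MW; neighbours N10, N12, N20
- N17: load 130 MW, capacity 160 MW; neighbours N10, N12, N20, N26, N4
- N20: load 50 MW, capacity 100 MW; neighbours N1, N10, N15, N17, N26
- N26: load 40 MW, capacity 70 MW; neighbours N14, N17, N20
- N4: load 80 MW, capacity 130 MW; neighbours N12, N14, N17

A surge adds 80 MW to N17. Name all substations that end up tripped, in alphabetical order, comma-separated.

N1, N10, N12, N14, N15, N17, N20, N26, N4

Round 1 — N17 at 210 > 160. N17 trips offline.
  N17 sheds 210 MW to N10, N12, N20, N26, N4: 42 each.
    N10: 120+42 = 162 > 140
    N12: 110+42 = 152 > 140
    N20: 50+42 = 92 ≤ 100
    N26: 40+42 = 82 > 70
    N4: 80+42 = 122 ≤ 130
Round 2 — N10, N12, N26 trip offline.
  N10 sheds 162 MW to N1, N15, N20: 54 each.
    N1: 50+54 = 104 > 70
    N15: 40+54 = 94 > 90
    N20: 92+54 = 146 > 100
  N12 sheds 152 MW to N15, N4: 76 each.
    N15: 94+76 = 170 > 90
    N4: 122+76 = 198 > 130
  N26 sheds 82 MW to N14, N20: 41 each.
    N14: 10+41 = 51 ≤ 70
    N20: 146+41 = 187 > 100
Round 3 — N1, N15, N20, N4 trip offline.
  N1 sheds 104 MW: no online neighbours, lost.
  N15 sheds 170 MW: no online neighbours, lost.
  N20 sheds 187 MW: no online neighbours, lost.
  N4 sheds 198 MW to N14: 198 each.
    N14: 51+198 = 249 > 70
Round 4 — N14 trips offline.
  N14 sheds 249 MW: no online neighbours, lost.
No further trips.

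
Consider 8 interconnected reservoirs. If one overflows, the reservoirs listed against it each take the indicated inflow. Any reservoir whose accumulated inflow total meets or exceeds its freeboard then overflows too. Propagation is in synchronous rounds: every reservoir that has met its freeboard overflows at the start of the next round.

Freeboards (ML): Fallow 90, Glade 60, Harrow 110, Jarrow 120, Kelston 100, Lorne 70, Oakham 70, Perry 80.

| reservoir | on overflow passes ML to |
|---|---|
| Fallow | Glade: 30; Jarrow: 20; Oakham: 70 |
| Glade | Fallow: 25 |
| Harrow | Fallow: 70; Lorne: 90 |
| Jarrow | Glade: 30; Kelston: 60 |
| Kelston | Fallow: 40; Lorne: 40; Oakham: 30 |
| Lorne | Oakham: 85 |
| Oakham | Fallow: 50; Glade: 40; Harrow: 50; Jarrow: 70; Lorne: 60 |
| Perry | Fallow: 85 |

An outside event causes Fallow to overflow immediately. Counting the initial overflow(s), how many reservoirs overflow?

3

Round 1 — Fallow overflows (initial).
  Glade: +30 → 30 < 60
  Jarrow: +20 → 20 < 120
  Oakham: +70 → 70 ≥ 70
Round 2 — Oakham overflows.
  Glade: +40 → 70 ≥ 60
  Harrow: +50 → 50 < 110
  Jarrow: +70 → 90 < 120
  Lorne: +60 → 60 < 70
Round 3 — Glade overflows.
No further overflows.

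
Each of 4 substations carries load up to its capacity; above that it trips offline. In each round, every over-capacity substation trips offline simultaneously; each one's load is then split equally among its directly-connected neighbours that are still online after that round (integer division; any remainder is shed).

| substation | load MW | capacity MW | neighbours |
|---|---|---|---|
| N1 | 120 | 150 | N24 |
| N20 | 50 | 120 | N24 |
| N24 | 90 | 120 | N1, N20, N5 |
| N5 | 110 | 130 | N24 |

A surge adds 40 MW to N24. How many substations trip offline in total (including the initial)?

Round 1 — N24 at 130 > 120. N24 trips offline.
  N24 sheds 130 MW to N1, N20, N5: 43 each (1 lost).
    N1: 120+43 = 163 > 150
    N20: 50+43 = 93 ≤ 120
    N5: 110+43 = 153 > 130
Round 2 — N1, N5 trip offline.
  N1 sheds 163 MW: no online neighbours, lost.
  N5 sheds 153 MW: no online neighbours, lost.
No further trips.

3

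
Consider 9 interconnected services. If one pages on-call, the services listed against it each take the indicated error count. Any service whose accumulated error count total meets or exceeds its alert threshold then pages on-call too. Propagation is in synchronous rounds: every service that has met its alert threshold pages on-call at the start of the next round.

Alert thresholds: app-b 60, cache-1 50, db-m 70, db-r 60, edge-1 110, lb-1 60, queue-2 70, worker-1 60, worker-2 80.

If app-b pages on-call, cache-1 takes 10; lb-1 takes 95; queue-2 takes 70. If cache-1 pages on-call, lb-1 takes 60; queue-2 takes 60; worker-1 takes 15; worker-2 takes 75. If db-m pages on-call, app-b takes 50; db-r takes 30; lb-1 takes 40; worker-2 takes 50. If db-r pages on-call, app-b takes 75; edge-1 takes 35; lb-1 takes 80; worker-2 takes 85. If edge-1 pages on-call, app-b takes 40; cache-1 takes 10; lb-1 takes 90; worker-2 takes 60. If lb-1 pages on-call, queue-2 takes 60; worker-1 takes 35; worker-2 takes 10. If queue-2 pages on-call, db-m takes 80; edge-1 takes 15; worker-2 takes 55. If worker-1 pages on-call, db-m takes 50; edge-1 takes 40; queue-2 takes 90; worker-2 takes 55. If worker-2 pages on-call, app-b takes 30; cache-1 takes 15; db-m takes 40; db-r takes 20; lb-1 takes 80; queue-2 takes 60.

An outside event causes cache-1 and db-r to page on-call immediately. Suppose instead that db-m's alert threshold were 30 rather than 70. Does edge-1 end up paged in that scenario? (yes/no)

no

With db-m's alert threshold at 30:
Round 1 — cache-1, db-r page on-call (initial).
  app-b: +75 → 75 ≥ 60
  edge-1: +35 → 35 < 110
  lb-1: +60+80 → 140 ≥ 60
  queue-2: +60 → 60 < 70
  worker-1: +15 → 15 < 60
  worker-2: +75+85 → 160 ≥ 80
Round 2 — app-b, lb-1, worker-2 page on-call.
  db-m: +40 → 40 ≥ 30
  queue-2: +70+60+60 → 250 ≥ 70
  worker-1: +35 → 50 < 60
Round 3 — db-m, queue-2 page on-call.
  edge-1: +15 → 50 < 110
No further pages.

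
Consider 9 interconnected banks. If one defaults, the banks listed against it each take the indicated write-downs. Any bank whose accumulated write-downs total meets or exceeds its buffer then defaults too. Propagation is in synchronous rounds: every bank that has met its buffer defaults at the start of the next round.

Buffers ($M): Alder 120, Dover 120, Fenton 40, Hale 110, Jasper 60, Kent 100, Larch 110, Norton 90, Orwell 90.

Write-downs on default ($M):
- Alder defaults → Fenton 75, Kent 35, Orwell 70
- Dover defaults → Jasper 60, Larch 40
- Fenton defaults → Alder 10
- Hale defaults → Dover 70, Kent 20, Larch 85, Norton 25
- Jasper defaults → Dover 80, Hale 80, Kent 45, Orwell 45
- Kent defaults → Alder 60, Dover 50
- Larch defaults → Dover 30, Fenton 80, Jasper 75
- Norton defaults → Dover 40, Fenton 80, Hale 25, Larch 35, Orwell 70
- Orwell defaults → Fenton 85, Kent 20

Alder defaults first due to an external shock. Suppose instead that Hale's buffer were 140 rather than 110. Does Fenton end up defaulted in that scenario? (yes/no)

With Hale's buffer at 140:
Round 1 — Alder defaults (initial).
  Fenton: +75 → 75 ≥ 40
  Kent: +35 → 35 < 100
  Orwell: +70 → 70 < 90
Round 2 — Fenton defaults.
No further defaults.

yes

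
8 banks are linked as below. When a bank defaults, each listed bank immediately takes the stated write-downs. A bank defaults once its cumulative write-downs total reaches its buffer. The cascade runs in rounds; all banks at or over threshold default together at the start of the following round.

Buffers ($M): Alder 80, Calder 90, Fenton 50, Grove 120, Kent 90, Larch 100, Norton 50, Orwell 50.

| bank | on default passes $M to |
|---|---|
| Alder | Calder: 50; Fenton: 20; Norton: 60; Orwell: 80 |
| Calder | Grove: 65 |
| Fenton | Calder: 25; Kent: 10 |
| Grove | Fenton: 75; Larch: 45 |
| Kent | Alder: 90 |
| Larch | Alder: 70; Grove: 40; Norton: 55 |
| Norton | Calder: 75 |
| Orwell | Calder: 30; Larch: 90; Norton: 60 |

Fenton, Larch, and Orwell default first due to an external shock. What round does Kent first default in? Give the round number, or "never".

Round 1 — Fenton, Larch, Orwell default (initial).
  Alder: +70 → 70 < 80
  Calder: +25+30 → 55 < 90
  Grove: +40 → 40 < 120
  Kent: +10 → 10 < 90
  Norton: +55+60 → 115 ≥ 50
Round 2 — Norton defaults.
  Calder: +75 → 130 ≥ 90
Round 3 — Calder defaults.
  Grove: +65 → 105 < 120
No further defaults.

never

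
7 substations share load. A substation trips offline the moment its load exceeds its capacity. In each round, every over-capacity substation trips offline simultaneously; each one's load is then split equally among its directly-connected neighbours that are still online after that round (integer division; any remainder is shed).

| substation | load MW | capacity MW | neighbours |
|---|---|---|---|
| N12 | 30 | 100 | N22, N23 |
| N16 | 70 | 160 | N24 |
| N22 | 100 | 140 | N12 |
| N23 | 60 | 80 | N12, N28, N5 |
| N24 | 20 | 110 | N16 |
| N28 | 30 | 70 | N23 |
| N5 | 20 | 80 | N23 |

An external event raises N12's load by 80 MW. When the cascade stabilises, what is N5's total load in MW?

77

Round 1 — N12 at 110 > 100. N12 trips offline.
  N12 sheds 110 MW to N22, N23: 55 each.
    N22: 100+55 = 155 > 140
    N23: 60+55 = 115 > 80
Round 2 — N22, N23 trip offline.
  N22 sheds 155 MW: no online neighbours, lost.
  N23 sheds 115 MW to N28, N5: 57 each (1 lost).
    N28: 30+57 = 87 > 70
    N5: 20+57 = 77 ≤ 80
Round 3 — N28 trips offline.
  N28 sheds 87 MW: no online neighbours, lost.
No further trips.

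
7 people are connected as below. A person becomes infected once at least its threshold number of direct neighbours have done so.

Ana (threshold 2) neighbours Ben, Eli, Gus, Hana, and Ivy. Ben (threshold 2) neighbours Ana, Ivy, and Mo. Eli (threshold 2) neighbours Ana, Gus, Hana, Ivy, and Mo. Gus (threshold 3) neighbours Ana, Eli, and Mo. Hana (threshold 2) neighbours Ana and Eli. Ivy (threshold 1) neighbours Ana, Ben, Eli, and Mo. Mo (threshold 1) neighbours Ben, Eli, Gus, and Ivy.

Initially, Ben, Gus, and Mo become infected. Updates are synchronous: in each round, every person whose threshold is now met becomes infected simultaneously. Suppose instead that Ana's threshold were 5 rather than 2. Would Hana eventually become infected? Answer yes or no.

no

With Ana's threshold at 5:
Round 1 — Ben, Gus, Mo become infected (initial).
Round 2 — checking thresholds:
  Ana: 2 of 5 neighbours < 5, holds.
  Eli: 2 of 5 neighbours ≥ 2, becomes infected.
  Ivy: 2 of 4 neighbours ≥ 1, becomes infected.
Round 3 — no new infections; cascade stops.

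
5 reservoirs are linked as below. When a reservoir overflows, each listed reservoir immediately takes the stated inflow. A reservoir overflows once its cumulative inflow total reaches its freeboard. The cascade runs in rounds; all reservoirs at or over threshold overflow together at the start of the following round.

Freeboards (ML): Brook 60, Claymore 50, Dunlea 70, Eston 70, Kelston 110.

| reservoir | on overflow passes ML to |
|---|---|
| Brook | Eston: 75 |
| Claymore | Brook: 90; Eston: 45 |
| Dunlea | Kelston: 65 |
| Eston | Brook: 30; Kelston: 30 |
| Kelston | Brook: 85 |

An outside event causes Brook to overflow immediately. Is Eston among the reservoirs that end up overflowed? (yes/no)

Round 1 — Brook overflows (initial).
  Eston: +75 → 75 ≥ 70
Round 2 — Eston overflows.
  Kelston: +30 → 30 < 110
No further overflows.

yes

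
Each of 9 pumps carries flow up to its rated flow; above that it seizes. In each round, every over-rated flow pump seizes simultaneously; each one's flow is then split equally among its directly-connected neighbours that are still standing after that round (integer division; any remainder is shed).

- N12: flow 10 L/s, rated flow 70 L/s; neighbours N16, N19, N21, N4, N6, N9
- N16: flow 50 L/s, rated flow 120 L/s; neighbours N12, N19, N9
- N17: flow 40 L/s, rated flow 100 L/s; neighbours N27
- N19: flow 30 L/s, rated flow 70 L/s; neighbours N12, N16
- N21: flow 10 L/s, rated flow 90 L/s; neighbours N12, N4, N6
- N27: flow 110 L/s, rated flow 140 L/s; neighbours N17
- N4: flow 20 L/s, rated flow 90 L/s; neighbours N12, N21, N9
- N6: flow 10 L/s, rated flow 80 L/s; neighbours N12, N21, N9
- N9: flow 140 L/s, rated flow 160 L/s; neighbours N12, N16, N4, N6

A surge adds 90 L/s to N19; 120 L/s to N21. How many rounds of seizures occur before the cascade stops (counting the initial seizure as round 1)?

3

Round 1 — N19 at 120 > 70; N21 at 130 > 90. N19, N21 seize.
  N19 sheds 120 L/s to N12, N16: 60 each.
    N12: 10+60 = 70 ≤ 70
    N16: 50+60 = 110 ≤ 120
  N21 sheds 130 L/s to N12, N4, N6: 43 each (1 lost).
    N12: 70+43 = 113 > 70
    N4: 20+43 = 63 ≤ 90
    N6: 10+43 = 53 ≤ 80
Round 2 — N12 seizes.
  N12 sheds 113 L/s to N16, N4, N6, N9: 28 each (1 lost).
    N16: 110+28 = 138 > 120
    N4: 63+28 = 91 > 90
    N6: 53+28 = 81 > 80
    N9: 140+28 = 168 > 160
Round 3 — N16, N4, N6, N9 seize.
  N16 sheds 138 L/s: no online neighbours, lost.
  N4 sheds 91 L/s: no online neighbours, lost.
  N6 sheds 81 L/s: no online neighbours, lost.
  N9 sheds 168 L/s: no online neighbours, lost.
No further seizures.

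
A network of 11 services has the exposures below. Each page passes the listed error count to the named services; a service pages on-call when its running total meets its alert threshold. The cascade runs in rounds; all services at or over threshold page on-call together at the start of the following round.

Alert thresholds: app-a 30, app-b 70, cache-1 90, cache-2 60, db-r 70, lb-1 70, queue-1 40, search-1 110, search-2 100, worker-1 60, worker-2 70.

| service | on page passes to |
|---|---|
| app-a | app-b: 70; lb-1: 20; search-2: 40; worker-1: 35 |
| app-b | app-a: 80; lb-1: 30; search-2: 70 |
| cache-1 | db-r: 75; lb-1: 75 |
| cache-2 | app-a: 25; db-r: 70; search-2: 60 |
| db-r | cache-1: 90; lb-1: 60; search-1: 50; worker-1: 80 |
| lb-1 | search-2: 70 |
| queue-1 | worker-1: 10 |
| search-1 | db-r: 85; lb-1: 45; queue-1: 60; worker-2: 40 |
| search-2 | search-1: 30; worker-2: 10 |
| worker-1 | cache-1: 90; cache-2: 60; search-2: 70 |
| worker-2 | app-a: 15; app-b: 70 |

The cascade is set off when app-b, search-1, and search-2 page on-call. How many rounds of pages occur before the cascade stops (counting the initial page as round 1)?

4

Round 1 — app-b, search-1, search-2 page on-call (initial).
  app-a: +80 → 80 ≥ 30
  db-r: +85 → 85 ≥ 70
  lb-1: +30+45 → 75 ≥ 70
  queue-1: +60 → 60 ≥ 40
  worker-2: +40+10 → 50 < 70
Round 2 — app-a, db-r, lb-1, queue-1 page on-call.
  cache-1: +90 → 90 ≥ 90
  worker-1: +35+80+10 → 125 ≥ 60
Round 3 — cache-1, worker-1 page on-call.
  cache-2: +60 → 60 ≥ 60
Round 4 — cache-2 pages on-call.
No further pages.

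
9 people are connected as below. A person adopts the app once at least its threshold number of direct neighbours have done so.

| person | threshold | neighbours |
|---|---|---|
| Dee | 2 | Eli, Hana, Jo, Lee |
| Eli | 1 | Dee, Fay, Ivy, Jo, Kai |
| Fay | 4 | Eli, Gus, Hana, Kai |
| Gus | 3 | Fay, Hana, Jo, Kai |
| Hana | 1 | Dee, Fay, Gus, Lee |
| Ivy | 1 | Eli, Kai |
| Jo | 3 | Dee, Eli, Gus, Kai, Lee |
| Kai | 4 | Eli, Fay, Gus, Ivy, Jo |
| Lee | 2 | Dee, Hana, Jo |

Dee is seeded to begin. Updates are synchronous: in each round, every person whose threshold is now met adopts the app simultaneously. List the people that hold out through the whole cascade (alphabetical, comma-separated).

Fay, Gus, Kai

Round 1 — Dee adopts the app (initial).
Round 2 — checking thresholds:
  Eli: 1 of 5 neighbours ≥ 1, adopts the app.
  Hana: 1 of 4 neighbours ≥ 1, adopts the app.
  Jo: 1 of 5 neighbours < 3, holds.
  Lee: 1 of 3 neighbours < 2, holds.
Round 3 — checking thresholds:
  Fay: 2 of 4 neighbours < 4, holds.
  Gus: 1 of 4 neighbours < 3, holds.
  Ivy: 1 of 2 neighbours ≥ 1, adopts the app.
  Jo: 2 of 5 neighbours < 3, holds.
  Kai: 1 of 5 neighbours < 4, holds.
  Lee: 2 of 3 neighbours ≥ 2, adopts the app.
Round 4 — checking thresholds:
  Fay: 2 of 4 neighbours < 4, holds.
  Gus: 1 of 4 neighbours < 3, holds.
  Jo: 3 of 5 neighbours ≥ 3, adopts the app.
  Kai: 2 of 5 neighbours < 4, holds.
Round 5 — no new adoptions; cascade stops.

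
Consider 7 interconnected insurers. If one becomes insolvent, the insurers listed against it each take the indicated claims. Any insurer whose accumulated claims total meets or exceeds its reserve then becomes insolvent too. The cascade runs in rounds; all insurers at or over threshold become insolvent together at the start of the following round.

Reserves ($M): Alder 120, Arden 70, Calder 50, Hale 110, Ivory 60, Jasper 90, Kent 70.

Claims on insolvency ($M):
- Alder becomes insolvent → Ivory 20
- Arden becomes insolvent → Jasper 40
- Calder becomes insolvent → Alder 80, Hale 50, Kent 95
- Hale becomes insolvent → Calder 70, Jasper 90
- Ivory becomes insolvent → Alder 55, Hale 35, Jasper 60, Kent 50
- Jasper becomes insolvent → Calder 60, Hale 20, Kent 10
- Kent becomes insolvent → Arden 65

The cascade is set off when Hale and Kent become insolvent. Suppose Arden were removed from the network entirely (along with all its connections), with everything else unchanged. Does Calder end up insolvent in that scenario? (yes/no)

With Arden removed:
Round 1 — Hale, Kent become insolvent (initial).
  Calder: +70 → 70 ≥ 50
  Jasper: +90 → 90 ≥ 90
Round 2 — Calder, Jasper become insolvent.
  Alder: +80 → 80 < 120
No further insolvencies.

yes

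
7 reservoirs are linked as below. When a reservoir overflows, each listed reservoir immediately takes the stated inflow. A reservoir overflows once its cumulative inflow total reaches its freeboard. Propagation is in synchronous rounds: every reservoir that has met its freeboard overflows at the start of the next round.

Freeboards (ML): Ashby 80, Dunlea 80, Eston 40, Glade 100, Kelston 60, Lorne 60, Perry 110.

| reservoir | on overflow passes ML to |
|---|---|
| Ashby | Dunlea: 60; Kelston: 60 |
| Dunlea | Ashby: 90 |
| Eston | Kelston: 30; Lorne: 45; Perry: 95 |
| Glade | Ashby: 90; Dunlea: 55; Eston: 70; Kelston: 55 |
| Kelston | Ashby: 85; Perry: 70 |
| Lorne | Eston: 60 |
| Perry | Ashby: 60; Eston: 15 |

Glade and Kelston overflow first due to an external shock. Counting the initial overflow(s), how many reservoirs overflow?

Round 1 — Glade, Kelston overflow (initial).
  Ashby: +90+85 → 175 ≥ 80
  Dunlea: +55 → 55 < 80
  Eston: +70 → 70 ≥ 40
  Perry: +70 → 70 < 110
Round 2 — Ashby, Eston overflow.
  Dunlea: +60 → 115 ≥ 80
  Lorne: +45 → 45 < 60
  Perry: +95 → 165 ≥ 110
Round 3 — Dunlea, Perry overflow.
No further overflows.

6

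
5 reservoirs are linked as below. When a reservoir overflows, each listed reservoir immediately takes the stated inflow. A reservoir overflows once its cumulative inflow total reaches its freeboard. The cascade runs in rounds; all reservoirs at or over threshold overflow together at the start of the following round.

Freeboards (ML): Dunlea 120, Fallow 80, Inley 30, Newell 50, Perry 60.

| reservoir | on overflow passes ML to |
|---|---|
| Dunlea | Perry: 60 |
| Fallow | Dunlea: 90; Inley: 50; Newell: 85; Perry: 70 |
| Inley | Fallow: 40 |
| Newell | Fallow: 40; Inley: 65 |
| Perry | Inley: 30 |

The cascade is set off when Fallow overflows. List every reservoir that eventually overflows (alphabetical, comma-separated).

Fallow, Inley, Newell, Perry

Round 1 — Fallow overflows (initial).
  Dunlea: +90 → 90 < 120
  Inley: +50 → 50 ≥ 30
  Newell: +85 → 85 ≥ 50
  Perry: +70 → 70 ≥ 60
Round 2 — Inley, Newell, Perry overflow.
No further overflows.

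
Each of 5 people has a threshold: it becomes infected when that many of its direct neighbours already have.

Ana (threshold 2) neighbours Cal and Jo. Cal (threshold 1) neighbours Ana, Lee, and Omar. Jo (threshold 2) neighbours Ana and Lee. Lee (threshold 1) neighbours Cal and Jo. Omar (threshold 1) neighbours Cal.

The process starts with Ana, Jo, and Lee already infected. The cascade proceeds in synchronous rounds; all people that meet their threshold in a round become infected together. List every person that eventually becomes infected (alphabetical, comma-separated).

Round 1 — Ana, Jo, Lee become infected (initial).
Round 2 — checking thresholds:
  Cal: 2 of 3 neighbours ≥ 1, becomes infected.
Round 3 — checking thresholds:
  Omar: 1 of 1 neighbours ≥ 1, becomes infected.
Round 4 — no new infections; cascade stops.

Ana, Cal, Jo, Lee, Omar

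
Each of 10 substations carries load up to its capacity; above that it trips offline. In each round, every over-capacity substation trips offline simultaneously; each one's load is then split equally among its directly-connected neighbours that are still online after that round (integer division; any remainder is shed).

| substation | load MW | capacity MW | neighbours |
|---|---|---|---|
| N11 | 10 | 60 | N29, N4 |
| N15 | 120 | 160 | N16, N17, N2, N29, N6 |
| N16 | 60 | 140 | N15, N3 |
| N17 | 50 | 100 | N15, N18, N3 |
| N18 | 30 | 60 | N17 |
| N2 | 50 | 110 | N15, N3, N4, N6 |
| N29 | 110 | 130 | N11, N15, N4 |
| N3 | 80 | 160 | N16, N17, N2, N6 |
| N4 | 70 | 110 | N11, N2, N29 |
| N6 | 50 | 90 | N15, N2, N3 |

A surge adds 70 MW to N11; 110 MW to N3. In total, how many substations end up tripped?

Round 1 — N11 at 80 > 60; N3 at 190 > 160. N11, N3 trip offline.
  N11 sheds 80 MW to N29, N4: 40 each.
    N29: 110+40 = 150 > 130
    N4: 70+40 = 110 ≤ 110
  N3 sheds 190 MW to N16, N17, N2, N6: 47 each (2 lost).
    N16: 60+47 = 107 ≤ 140
    N17: 50+47 = 97 ≤ 100
    N2: 50+47 = 97 ≤ 110
    N6: 50+47 = 97 > 90
Round 2 — N29, N6 trip offline.
  N29 sheds 150 MW to N15, N4: 75 each.
    N15: 120+75 = 195 > 160
    N4: 110+75 = 185 > 110
  N6 sheds 97 MW to N15, N2: 48 each (1 lost).
    N15: 195+48 = 243 > 160
    N2: 97+48 = 145 > 110
Round 3 — N15, N2, N4 trip offline.
  N15 sheds 243 MW to N16, N17: 121 each (1 lost).
    N16: 107+121 = 228 > 140
    N17: 97+121 = 218 > 100
  N2 sheds 145 MW: no online neighbours, lost.
  N4 sheds 185 MW: no online neighbours, lost.
Round 4 — N16, N17 trip offline.
  N16 sheds 228 MW: no online neighbours, lost.
  N17 sheds 218 MW to N18: 218 each.
    N18: 30+218 = 248 > 60
Round 5 — N18 trips offline.
  N18 sheds 248 MW: no online neighbours, lost.
No further trips.

10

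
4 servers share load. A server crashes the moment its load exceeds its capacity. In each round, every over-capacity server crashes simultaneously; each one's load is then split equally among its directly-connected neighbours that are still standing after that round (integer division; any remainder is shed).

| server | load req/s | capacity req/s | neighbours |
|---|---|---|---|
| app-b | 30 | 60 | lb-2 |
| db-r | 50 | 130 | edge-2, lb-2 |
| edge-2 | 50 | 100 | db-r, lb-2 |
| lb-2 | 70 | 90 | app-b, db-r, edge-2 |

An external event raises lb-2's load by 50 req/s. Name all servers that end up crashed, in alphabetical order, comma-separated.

Round 1 — lb-2 at 120 > 90. lb-2 crashes.
  lb-2 sheds 120 req/s to app-b, db-r, edge-2: 40 each.
    app-b: 30+40 = 70 > 60
    db-r: 50+40 = 90 ≤ 130
    edge-2: 50+40 = 90 ≤ 100
Round 2 — app-b crashes.
  app-b sheds 70 req/s: no online neighbours, lost.
No further crashes.

app-b, lb-2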